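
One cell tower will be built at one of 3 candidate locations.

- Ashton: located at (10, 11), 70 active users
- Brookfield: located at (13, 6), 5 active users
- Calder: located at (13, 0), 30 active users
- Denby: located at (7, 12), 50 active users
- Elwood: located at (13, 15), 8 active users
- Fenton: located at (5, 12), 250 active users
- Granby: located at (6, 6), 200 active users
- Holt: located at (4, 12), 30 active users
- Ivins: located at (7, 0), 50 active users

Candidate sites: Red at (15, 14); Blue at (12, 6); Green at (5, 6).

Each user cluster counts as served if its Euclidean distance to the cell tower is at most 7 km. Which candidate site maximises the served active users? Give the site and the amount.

Green, covering 580

Coverage radius r = 7 km; a point is covered iff (Δx)²+(Δy)² ≤ 7² = 49.
  Red (15, 14): covers {Ashton, Elwood} → 78
  Blue (12, 6): covers {Ashton, Brookfield, Calder, Granby} → 305
  Green (5, 6): covers {Denby, Fenton, Granby, Holt, Ivins} → 580
Maximum coverage at Green: 580 active users.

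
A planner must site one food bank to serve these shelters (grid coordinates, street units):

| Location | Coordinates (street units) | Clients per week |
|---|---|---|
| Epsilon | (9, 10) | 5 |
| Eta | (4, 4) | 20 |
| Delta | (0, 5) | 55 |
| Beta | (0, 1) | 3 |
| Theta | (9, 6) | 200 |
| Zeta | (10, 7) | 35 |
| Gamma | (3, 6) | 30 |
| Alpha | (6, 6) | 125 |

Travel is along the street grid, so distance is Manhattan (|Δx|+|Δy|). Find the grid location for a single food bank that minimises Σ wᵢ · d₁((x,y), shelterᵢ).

Manhattan distance separates: Σwᵢ(|x−xᵢ|+|y−yᵢ|) = Σwᵢ|x−xᵢ| + Σwᵢ|y−yᵢ|, so x and y are optimised independently as 1-D weighted medians.
Total weight W = 473; half = 236.5.
x-coordinate, sorted with cumulative weight:
  x=0 (Delta, w=55) cum 55
  x=0 (Beta, w=3) cum 58
  x=3 (Gamma, w=30) cum 88
  x=4 (Eta, w=20) cum 108
  x=6 (Alpha, w=125) cum 233
  x=9 (Epsilon, w=5) cum 238  ← median
  x=9 (Theta, w=200) cum 438
  x=10 (Zeta, w=35) cum 473
⇒ x* = 9
y-coordinate, sorted with cumulative weight:
  y=1 (Beta, w=3) cum 3
  y=4 (Eta, w=20) cum 23
  y=5 (Delta, w=55) cum 78
  y=6 (Theta, w=200) cum 278  ← median
  y=6 (Gamma, w=30) cum 308
  y=6 (Alpha, w=125) cum 433
  y=7 (Zeta, w=35) cum 468
  y=10 (Epsilon, w=5) cum 473
⇒ y* = 6

(9, 6)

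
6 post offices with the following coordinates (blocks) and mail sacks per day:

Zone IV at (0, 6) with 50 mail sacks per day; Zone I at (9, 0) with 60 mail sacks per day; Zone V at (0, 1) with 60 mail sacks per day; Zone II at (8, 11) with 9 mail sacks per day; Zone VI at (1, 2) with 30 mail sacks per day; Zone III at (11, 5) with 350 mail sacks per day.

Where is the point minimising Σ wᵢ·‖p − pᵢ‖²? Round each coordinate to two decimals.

The minimiser of Σwᵢ‖p−pᵢ‖² is the weighted centroid p* = (Σwᵢpᵢ)/(Σwᵢ).
Σwᵢ = 559.
Σwᵢxᵢ = 50·0 + 60·9 + 60·0 + 9·8 + 30·1 + 350·11 = 4492.
Σwᵢyᵢ = 50·6 + 60·0 + 60·1 + 9·11 + 30·2 + 350·5 = 2269.
x* = 4492/559 = 8.04, y* = 2269/559 = 4.06.

(8.04, 4.06)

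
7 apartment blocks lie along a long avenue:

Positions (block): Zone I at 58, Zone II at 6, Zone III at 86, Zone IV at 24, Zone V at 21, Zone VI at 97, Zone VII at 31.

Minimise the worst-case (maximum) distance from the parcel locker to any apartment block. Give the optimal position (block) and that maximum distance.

location 51.5, max distance 45.5

The 1-center on a line is the midpoint of the two extreme points: leftmost at 6, rightmost at 97.
Optimal location = (6 + 97)/2 = 51.5; maximum distance = (97 − 6)/2 = 45.5.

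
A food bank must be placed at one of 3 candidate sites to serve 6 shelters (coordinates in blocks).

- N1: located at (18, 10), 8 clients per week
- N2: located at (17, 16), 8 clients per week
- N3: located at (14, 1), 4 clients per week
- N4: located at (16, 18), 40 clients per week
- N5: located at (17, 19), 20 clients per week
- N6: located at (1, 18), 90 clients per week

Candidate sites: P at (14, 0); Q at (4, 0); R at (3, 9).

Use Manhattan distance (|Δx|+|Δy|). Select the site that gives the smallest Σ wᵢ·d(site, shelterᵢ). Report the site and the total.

Total weighted distance at each candidate:
  P (14, 0): total = 4298
  Q (4, 0): total = 4198
  R (3, 9): total = 2722
Minimum is at R with total 2722 blocks.

R, total 2722 blocks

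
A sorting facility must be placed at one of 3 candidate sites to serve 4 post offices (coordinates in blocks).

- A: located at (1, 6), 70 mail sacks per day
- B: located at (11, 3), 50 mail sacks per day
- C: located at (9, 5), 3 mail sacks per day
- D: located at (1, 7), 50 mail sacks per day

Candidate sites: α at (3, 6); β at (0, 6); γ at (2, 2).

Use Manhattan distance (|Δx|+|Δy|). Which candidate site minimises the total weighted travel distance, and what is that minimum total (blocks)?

Total weighted distance at each candidate:
  α (3, 6): total = 861
  β (0, 6): total = 900
  γ (2, 2): total = 1180
Minimum is at α with total 861 blocks.

α, total 861 blocks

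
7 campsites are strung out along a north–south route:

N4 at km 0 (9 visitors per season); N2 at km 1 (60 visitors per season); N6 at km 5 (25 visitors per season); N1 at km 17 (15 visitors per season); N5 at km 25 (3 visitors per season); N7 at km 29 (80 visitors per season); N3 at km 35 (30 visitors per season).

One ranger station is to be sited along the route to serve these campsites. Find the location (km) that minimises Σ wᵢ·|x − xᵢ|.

x = 25

For a sum of weighted absolute distances on a line, the optimum is the weighted median (not the mean). Total weight W = 222; half-weight = 111.
Sort by position and accumulate weight:
  km 0 (N4, w=9) → cum 9
  km 1 (N2, w=60) → cum 69
  km 5 (N6, w=25) → cum 94
  km 17 (N1, w=15) → cum 109
  km 25 (N5, w=3) → cum 112  ≥ 111 → median here
  km 29 (N7, w=80) → cum 192
  km 35 (N3, w=30) → cum 222
Optimal location: km 25.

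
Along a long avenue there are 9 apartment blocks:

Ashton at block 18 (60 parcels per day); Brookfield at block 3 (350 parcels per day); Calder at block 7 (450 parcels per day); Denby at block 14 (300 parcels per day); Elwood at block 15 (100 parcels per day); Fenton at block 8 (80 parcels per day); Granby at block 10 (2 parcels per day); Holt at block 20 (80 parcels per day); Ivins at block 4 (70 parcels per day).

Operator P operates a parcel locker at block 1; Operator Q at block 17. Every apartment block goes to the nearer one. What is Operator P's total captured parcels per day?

950

The indifferent point is the midpoint (1+17)/2 = 9; apartment blocks left of it (closer to Operator P at 1) go to Operator P, those right go to Operator Q.
  Brookfield at 3 (w=350) → Operator P
  Ivins at 4 (w=70) → Operator P
  Calder at 7 (w=450) → Operator P
  Fenton at 8 (w=80) → Operator P
  Granby at 10 (w=2) → Operator Q
  Denby at 14 (w=300) → Operator Q
  Elwood at 15 (w=100) → Operator Q
  Ashton at 18 (w=60) → Operator Q
  Holt at 20 (w=80) → Operator Q
Operator P captures 950; Operator Q captures 542.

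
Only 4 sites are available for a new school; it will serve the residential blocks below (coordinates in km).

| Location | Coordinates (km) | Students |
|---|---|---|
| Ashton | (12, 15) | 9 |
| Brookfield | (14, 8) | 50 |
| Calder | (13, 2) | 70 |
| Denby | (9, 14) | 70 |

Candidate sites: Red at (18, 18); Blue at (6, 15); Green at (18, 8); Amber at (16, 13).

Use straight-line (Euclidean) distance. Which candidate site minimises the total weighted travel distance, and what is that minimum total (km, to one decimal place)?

Green, total 1586.9 km

Total weighted distance at each candidate:
  Red (18, 18): total = 2461.7
  Blue (6, 15): total = 1840.4
  Green (18, 8): total = 1586.9
  Amber (16, 13): total = 1602.6
Minimum is at Green with total 1586.9 km.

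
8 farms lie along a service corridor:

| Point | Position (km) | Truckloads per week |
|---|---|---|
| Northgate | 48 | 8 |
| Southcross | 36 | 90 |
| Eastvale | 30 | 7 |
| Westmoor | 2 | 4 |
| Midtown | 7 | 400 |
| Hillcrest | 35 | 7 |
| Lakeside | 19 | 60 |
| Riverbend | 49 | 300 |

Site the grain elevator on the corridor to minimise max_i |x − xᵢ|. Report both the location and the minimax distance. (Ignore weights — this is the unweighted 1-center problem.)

location 25.5, max distance 23.5

The 1-center on a line is the midpoint of the two extreme points: leftmost at 2, rightmost at 49.
Optimal location = (2 + 49)/2 = 25.5; maximum distance = (49 − 2)/2 = 23.5.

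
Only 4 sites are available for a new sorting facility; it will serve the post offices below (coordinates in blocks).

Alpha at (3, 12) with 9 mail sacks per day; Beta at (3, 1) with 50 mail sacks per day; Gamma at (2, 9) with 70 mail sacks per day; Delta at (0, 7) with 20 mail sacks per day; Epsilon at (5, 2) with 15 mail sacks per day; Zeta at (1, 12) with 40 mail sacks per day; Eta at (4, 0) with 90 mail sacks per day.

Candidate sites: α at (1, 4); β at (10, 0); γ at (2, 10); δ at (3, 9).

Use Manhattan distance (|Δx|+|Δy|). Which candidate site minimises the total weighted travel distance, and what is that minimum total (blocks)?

Total weighted distance at each candidate:
  α (1, 4): total = 1880
  β (10, 0): total = 3586
  γ (2, 10): total = 2062
  δ (3, 9): total = 1832
Minimum is at δ with total 1832 blocks.

δ, total 1832 blocks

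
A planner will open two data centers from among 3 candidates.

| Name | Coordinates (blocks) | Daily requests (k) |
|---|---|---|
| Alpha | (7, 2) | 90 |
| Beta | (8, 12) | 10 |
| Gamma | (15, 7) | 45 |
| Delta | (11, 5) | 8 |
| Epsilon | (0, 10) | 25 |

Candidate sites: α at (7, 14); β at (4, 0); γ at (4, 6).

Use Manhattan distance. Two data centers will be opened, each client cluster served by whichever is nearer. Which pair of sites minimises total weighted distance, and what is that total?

{β, γ}, total 1354

Evaluate every pair (each demand assigned to the nearer of the two):
  {β, γ}: total = 1354
  {α, γ}: total = 1464
  {α, β}: total = 1526
Best pair: {β, γ} with total 1354.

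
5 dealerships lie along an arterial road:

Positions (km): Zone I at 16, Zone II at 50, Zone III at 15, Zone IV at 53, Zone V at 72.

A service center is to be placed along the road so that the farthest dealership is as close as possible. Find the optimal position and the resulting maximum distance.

The 1-center on a line is the midpoint of the two extreme points: leftmost at 15, rightmost at 72.
Optimal location = (15 + 72)/2 = 43.5; maximum distance = (72 − 15)/2 = 28.5.

location 43.5, max distance 28.5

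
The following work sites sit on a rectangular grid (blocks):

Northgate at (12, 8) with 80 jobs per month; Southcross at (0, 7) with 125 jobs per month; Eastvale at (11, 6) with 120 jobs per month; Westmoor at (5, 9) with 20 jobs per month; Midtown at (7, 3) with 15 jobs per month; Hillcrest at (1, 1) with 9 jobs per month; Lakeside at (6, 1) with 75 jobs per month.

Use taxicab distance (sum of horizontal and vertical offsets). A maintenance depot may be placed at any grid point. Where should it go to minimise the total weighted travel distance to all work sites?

Manhattan distance separates: Σwᵢ(|x−xᵢ|+|y−yᵢ|) = Σwᵢ|x−xᵢ| + Σwᵢ|y−yᵢ|, so x and y are optimised independently as 1-D weighted medians.
Total weight W = 444; half = 222.
x-coordinate, sorted with cumulative weight:
  x=0 (Southcross, w=125) cum 125
  x=1 (Hillcrest, w=9) cum 134
  x=5 (Westmoor, w=20) cum 154
  x=6 (Lakeside, w=75) cum 229  ← median
  x=7 (Midtown, w=15) cum 244
  x=11 (Eastvale, w=120) cum 364
  x=12 (Northgate, w=80) cum 444
⇒ x* = 6
y-coordinate, sorted with cumulative weight:
  y=1 (Hillcrest, w=9) cum 9
  y=1 (Lakeside, w=75) cum 84
  y=3 (Midtown, w=15) cum 99
  y=6 (Eastvale, w=120) cum 219
  y=7 (Southcross, w=125) cum 344  ← median
  y=8 (Northgate, w=80) cum 424
  y=9 (Westmoor, w=20) cum 444
⇒ y* = 7

(6, 7)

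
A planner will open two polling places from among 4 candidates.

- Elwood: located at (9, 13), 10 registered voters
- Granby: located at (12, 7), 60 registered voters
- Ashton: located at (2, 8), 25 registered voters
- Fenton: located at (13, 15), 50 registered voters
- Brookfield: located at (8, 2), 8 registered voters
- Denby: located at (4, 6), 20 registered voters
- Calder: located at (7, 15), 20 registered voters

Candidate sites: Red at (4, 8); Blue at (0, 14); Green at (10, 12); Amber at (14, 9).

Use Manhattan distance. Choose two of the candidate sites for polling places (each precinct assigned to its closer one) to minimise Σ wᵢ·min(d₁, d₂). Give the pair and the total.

Evaluate every pair (each demand assigned to the nearer of the two):
  {Red, Green}: total = 1030
  {Red, Amber}: total = 1050
  {Green, Amber}: total = 1316
  {Blue, Amber}: total = 1384
  {Blue, Green}: total = 1396
  {Red, Blue}: total = 1670
Best pair: {Red, Green} with total 1030.

{Red, Green}, total 1030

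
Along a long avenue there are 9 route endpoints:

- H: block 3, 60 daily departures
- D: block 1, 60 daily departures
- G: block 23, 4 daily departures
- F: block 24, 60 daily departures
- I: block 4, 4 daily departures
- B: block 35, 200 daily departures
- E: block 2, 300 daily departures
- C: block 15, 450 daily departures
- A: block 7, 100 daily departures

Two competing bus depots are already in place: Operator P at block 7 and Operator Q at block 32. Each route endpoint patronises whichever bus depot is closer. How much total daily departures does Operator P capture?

The indifferent point is the midpoint (7+32)/2 = 19.5; route endpoints left of it (closer to Operator P at 7) go to Operator P, those right go to Operator Q.
  D at 1 (w=60) → Operator P
  E at 2 (w=300) → Operator P
  H at 3 (w=60) → Operator P
  I at 4 (w=4) → Operator P
  A at 7 (w=100) → Operator P
  C at 15 (w=450) → Operator P
  G at 23 (w=4) → Operator Q
  F at 24 (w=60) → Operator Q
  B at 35 (w=200) → Operator Q
Operator P captures 974; Operator Q captures 264.

974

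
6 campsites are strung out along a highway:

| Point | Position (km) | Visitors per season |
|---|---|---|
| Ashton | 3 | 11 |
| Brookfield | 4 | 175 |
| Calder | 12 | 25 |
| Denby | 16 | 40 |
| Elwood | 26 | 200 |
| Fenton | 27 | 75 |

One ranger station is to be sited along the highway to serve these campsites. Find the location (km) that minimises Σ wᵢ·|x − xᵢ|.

For a sum of weighted absolute distances on a line, the optimum is the weighted median (not the mean). Total weight W = 526; half-weight = 263.
Sort by position and accumulate weight:
  km 3 (Ashton, w=11) → cum 11
  km 4 (Brookfield, w=175) → cum 186
  km 12 (Calder, w=25) → cum 211
  km 16 (Denby, w=40) → cum 251
  km 26 (Elwood, w=200) → cum 451  ≥ 263 → median here
  km 27 (Fenton, w=75) → cum 526
Optimal location: km 26.

x = 26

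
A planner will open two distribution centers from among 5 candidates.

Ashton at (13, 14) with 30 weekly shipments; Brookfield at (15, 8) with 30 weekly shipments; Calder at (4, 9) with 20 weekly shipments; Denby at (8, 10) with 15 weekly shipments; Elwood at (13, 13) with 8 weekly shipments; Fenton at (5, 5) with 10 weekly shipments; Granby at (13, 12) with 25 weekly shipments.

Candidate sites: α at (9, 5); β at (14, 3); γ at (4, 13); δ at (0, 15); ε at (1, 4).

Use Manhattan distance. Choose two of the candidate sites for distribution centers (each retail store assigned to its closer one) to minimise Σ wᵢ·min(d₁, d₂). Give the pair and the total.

Evaluate every pair (each demand assigned to the nearer of the two):
  {β, γ}: total = 1077
  {α, γ}: total = 1102
  {α, β}: total = 1188
  {β, ε}: total = 1283
  {α, ε}: total = 1321
  {γ, ε}: total = 1337
  {α, δ}: total = 1341
  {γ, δ}: total = 1377
  {β, δ}: total = 1383
  {δ, ε}: total = 1885
Best pair: {β, γ} with total 1077.

{β, γ}, total 1077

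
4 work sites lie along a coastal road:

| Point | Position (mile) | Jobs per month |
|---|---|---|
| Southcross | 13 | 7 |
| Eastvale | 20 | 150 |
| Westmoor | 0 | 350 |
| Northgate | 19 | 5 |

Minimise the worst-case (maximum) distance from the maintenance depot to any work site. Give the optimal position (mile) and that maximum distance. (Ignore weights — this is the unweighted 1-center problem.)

location 10, max distance 10

The 1-center on a line is the midpoint of the two extreme points: leftmost at 0, rightmost at 20.
Optimal location = (0 + 20)/2 = 10; maximum distance = (20 − 0)/2 = 10.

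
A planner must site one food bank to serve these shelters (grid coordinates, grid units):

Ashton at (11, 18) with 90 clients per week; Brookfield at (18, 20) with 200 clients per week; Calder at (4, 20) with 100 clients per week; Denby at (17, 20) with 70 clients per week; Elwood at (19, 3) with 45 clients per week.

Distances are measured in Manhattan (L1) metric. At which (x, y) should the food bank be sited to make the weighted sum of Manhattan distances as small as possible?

(17, 20)

Manhattan distance separates: Σwᵢ(|x−xᵢ|+|y−yᵢ|) = Σwᵢ|x−xᵢ| + Σwᵢ|y−yᵢ|, so x and y are optimised independently as 1-D weighted medians.
Total weight W = 505; half = 252.5.
x-coordinate, sorted with cumulative weight:
  x=4 (Calder, w=100) cum 100
  x=11 (Ashton, w=90) cum 190
  x=17 (Denby, w=70) cum 260  ← median
  x=18 (Brookfield, w=200) cum 460
  x=19 (Elwood, w=45) cum 505
⇒ x* = 17
y-coordinate, sorted with cumulative weight:
  y=3 (Elwood, w=45) cum 45
  y=18 (Ashton, w=90) cum 135
  y=20 (Brookfield, w=200) cum 335  ← median
  y=20 (Calder, w=100) cum 435
  y=20 (Denby, w=70) cum 505
⇒ y* = 20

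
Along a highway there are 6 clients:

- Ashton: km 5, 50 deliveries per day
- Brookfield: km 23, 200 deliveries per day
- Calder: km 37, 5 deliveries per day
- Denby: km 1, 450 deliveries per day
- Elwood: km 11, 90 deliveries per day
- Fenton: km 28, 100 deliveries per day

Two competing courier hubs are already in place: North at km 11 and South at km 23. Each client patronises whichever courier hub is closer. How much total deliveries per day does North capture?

590

The indifferent point is the midpoint (11+23)/2 = 17; clients left of it (closer to North at 11) go to North, those right go to South.
  Denby at 1 (w=450) → North
  Ashton at 5 (w=50) → North
  Elwood at 11 (w=90) → North
  Brookfield at 23 (w=200) → South
  Fenton at 28 (w=100) → South
  Calder at 37 (w=5) → South
North captures 590; South captures 305.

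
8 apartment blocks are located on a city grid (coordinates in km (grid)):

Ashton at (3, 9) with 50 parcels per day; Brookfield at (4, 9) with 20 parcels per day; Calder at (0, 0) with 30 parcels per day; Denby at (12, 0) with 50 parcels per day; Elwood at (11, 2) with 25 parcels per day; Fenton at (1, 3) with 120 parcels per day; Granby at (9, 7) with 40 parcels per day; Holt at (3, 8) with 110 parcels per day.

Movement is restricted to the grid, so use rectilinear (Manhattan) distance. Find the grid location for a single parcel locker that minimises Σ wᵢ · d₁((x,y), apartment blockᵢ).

Manhattan distance separates: Σwᵢ(|x−xᵢ|+|y−yᵢ|) = Σwᵢ|x−xᵢ| + Σwᵢ|y−yᵢ|, so x and y are optimised independently as 1-D weighted medians.
Total weight W = 445; half = 222.5.
x-coordinate, sorted with cumulative weight:
  x=0 (Calder, w=30) cum 30
  x=1 (Fenton, w=120) cum 150
  x=3 (Ashton, w=50) cum 200
  x=3 (Holt, w=110) cum 310  ← median
  x=4 (Brookfield, w=20) cum 330
  x=9 (Granby, w=40) cum 370
  x=11 (Elwood, w=25) cum 395
  x=12 (Denby, w=50) cum 445
⇒ x* = 3
y-coordinate, sorted with cumulative weight:
  y=0 (Calder, w=30) cum 30
  y=0 (Denby, w=50) cum 80
  y=2 (Elwood, w=25) cum 105
  y=3 (Fenton, w=120) cum 225  ← median
  y=7 (Granby, w=40) cum 265
  y=8 (Holt, w=110) cum 375
  y=9 (Ashton, w=50) cum 425
  y=9 (Brookfield, w=20) cum 445
⇒ y* = 3

(3, 3)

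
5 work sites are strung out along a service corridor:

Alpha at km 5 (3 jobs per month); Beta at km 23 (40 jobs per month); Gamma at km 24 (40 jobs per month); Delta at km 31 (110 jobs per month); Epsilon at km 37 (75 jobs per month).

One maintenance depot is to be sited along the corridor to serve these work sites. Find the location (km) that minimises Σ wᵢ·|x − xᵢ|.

For a sum of weighted absolute distances on a line, the optimum is the weighted median (not the mean). Total weight W = 268; half-weight = 134.
Sort by position and accumulate weight:
  km 5 (Alpha, w=3) → cum 3
  km 23 (Beta, w=40) → cum 43
  km 24 (Gamma, w=40) → cum 83
  km 31 (Delta, w=110) → cum 193  ≥ 134 → median here
  km 37 (Epsilon, w=75) → cum 268
Optimal location: km 31.

x = 31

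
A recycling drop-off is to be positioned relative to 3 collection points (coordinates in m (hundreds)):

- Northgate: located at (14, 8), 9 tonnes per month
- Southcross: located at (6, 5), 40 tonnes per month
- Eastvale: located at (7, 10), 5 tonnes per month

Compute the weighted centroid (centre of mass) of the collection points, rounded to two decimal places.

The minimiser of Σwᵢ‖p−pᵢ‖² is the weighted centroid p* = (Σwᵢpᵢ)/(Σwᵢ).
Σwᵢ = 54.
Σwᵢxᵢ = 9·14 + 40·6 + 5·7 = 401.
Σwᵢyᵢ = 9·8 + 40·5 + 5·10 = 322.
x* = 401/54 = 7.43, y* = 322/54 = 5.96.

(7.43, 5.96)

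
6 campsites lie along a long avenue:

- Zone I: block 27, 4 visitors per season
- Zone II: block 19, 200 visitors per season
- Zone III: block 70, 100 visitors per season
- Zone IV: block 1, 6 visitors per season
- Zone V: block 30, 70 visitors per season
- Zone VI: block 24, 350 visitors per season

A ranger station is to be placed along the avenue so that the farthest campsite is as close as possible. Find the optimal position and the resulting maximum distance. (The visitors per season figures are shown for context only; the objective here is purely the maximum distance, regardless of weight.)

location 35.5, max distance 34.5

The 1-center on a line is the midpoint of the two extreme points: leftmost at 1, rightmost at 70.
Optimal location = (1 + 70)/2 = 35.5; maximum distance = (70 − 1)/2 = 34.5.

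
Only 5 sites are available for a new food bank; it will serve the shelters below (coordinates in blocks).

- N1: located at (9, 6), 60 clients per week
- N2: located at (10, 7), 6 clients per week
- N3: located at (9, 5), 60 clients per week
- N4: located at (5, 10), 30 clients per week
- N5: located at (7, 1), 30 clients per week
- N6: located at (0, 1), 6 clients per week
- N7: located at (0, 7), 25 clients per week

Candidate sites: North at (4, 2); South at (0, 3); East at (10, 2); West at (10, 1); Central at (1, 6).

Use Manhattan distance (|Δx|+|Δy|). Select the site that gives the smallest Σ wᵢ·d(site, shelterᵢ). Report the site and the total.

Total weighted distance at each candidate:
  North (4, 2): total = 1731
  South (0, 3): total = 2206
  East (10, 2): total = 1521
  West (10, 1): total = 1666
  Central (1, 6): total = 1736
Minimum is at East with total 1521 blocks.

East, total 1521 blocks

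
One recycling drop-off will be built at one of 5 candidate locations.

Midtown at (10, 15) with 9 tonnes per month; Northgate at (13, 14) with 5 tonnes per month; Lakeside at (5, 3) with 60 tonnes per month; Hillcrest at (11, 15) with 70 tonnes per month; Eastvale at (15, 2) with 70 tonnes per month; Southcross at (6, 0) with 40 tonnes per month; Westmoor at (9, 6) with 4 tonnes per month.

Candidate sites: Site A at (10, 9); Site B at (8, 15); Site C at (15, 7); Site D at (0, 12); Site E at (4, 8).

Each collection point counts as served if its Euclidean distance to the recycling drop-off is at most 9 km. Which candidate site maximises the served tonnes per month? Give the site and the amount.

Coverage radius r = 9 km; a point is covered iff (Δx)²+(Δy)² ≤ 9² = 81.
  Site A (10, 9): covers {Midtown, Northgate, Lakeside, Hillcrest, Eastvale, Westmoor} → 218
  Site B (8, 15): covers {Midtown, Northgate, Hillcrest} → 84
  Site C (15, 7): covers {Northgate, Hillcrest, Eastvale, Westmoor} → 149
  Site D (0, 12): covers {none} → 0
  Site E (4, 8): covers {Lakeside, Southcross, Westmoor} → 104
Maximum coverage at Site A: 218 tonnes per month.

Site A, covering 218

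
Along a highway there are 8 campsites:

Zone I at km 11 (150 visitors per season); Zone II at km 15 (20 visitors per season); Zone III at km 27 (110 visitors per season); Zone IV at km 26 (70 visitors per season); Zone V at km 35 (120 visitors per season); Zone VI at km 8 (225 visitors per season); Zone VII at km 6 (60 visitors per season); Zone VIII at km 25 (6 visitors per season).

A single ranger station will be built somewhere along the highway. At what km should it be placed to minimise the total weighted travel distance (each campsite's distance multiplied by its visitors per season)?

x = 11

For a sum of weighted absolute distances on a line, the optimum is the weighted median (not the mean). Total weight W = 761; half-weight = 380.5.
Sort by position and accumulate weight:
  km 6 (Zone VII, w=60) → cum 60
  km 8 (Zone VI, w=225) → cum 285
  km 11 (Zone I, w=150) → cum 435  ≥ 380.5 → median here
  km 15 (Zone II, w=20) → cum 455
  km 25 (Zone VIII, w=6) → cum 461
  km 26 (Zone IV, w=70) → cum 531
  km 27 (Zone III, w=110) → cum 641
  km 35 (Zone V, w=120) → cum 761
Optimal location: km 11.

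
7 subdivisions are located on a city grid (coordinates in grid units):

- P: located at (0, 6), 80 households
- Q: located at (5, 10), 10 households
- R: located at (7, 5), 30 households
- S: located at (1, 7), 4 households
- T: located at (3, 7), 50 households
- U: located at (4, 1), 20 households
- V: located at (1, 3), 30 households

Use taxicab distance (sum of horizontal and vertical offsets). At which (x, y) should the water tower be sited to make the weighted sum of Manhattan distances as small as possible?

Manhattan distance separates: Σwᵢ(|x−xᵢ|+|y−yᵢ|) = Σwᵢ|x−xᵢ| + Σwᵢ|y−yᵢ|, so x and y are optimised independently as 1-D weighted medians.
Total weight W = 224; half = 112.
x-coordinate, sorted with cumulative weight:
  x=0 (P, w=80) cum 80
  x=1 (S, w=4) cum 84
  x=1 (V, w=30) cum 114  ← median
  x=3 (T, w=50) cum 164
  x=4 (U, w=20) cum 184
  x=5 (Q, w=10) cum 194
  x=7 (R, w=30) cum 224
⇒ x* = 1
y-coordinate, sorted with cumulative weight:
  y=1 (U, w=20) cum 20
  y=3 (V, w=30) cum 50
  y=5 (R, w=30) cum 80
  y=6 (P, w=80) cum 160  ← median
  y=7 (S, w=4) cum 164
  y=7 (T, w=50) cum 214
  y=10 (Q, w=10) cum 224
⇒ y* = 6

(1, 6)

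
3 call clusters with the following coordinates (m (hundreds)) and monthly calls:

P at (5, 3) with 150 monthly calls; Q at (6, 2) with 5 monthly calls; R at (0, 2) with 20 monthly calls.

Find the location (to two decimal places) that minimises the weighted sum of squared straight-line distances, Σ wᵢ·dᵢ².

The minimiser of Σwᵢ‖p−pᵢ‖² is the weighted centroid p* = (Σwᵢpᵢ)/(Σwᵢ).
Σwᵢ = 175.
Σwᵢxᵢ = 150·5 + 5·6 + 20·0 = 780.
Σwᵢyᵢ = 150·3 + 5·2 + 20·2 = 500.
x* = 780/175 = 4.46, y* = 500/175 = 2.86.

(4.46, 2.86)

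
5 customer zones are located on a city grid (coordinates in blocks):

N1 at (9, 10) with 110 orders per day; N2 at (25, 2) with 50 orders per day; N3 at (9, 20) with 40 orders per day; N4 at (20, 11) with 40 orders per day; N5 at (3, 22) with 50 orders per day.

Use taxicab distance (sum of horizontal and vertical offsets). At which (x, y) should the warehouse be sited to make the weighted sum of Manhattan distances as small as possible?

(9, 10)

Manhattan distance separates: Σwᵢ(|x−xᵢ|+|y−yᵢ|) = Σwᵢ|x−xᵢ| + Σwᵢ|y−yᵢ|, so x and y are optimised independently as 1-D weighted medians.
Total weight W = 290; half = 145.
x-coordinate, sorted with cumulative weight:
  x=3 (N5, w=50) cum 50
  x=9 (N1, w=110) cum 160  ← median
  x=9 (N3, w=40) cum 200
  x=20 (N4, w=40) cum 240
  x=25 (N2, w=50) cum 290
⇒ x* = 9
y-coordinate, sorted with cumulative weight:
  y=2 (N2, w=50) cum 50
  y=10 (N1, w=110) cum 160  ← median
  y=11 (N4, w=40) cum 200
  y=20 (N3, w=40) cum 240
  y=22 (N5, w=50) cum 290
⇒ y* = 10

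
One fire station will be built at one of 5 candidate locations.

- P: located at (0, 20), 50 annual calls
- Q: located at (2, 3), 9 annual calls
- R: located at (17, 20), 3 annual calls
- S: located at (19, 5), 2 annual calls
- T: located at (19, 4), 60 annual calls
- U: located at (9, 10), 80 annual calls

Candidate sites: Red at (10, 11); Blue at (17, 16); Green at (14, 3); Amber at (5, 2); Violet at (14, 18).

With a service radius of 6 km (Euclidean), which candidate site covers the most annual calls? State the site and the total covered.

Coverage radius r = 6 km; a point is covered iff (Δx)²+(Δy)² ≤ 6² = 36.
  Red (10, 11): covers {U} → 80
  Blue (17, 16): covers {R} → 3
  Green (14, 3): covers {S, T} → 62
  Amber (5, 2): covers {Q} → 9
  Violet (14, 18): covers {R} → 3
Maximum coverage at Red: 80 annual calls.

Red, covering 80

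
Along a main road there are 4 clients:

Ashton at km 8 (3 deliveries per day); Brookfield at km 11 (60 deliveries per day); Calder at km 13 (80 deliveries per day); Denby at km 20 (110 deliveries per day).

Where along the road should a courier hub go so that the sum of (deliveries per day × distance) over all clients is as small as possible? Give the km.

x = 13

For a sum of weighted absolute distances on a line, the optimum is the weighted median (not the mean). Total weight W = 253; half-weight = 126.5.
Sort by position and accumulate weight:
  km 8 (Ashton, w=3) → cum 3
  km 11 (Brookfield, w=60) → cum 63
  km 13 (Calder, w=80) → cum 143  ≥ 126.5 → median here
  km 20 (Denby, w=110) → cum 253
Optimal location: km 13.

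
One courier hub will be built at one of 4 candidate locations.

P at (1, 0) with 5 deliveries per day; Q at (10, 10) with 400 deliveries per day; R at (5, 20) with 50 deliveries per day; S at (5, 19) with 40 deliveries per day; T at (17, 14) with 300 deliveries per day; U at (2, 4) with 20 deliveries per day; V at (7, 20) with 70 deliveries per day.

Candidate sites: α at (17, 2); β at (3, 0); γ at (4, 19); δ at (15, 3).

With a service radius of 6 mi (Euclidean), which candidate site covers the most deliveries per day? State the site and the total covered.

γ, covering 160

Coverage radius r = 6 mi; a point is covered iff (Δx)²+(Δy)² ≤ 6² = 36.
  α (17, 2): covers {none} → 0
  β (3, 0): covers {P, U} → 25
  γ (4, 19): covers {R, S, V} → 160
  δ (15, 3): covers {none} → 0
Maximum coverage at γ: 160 deliveries per day.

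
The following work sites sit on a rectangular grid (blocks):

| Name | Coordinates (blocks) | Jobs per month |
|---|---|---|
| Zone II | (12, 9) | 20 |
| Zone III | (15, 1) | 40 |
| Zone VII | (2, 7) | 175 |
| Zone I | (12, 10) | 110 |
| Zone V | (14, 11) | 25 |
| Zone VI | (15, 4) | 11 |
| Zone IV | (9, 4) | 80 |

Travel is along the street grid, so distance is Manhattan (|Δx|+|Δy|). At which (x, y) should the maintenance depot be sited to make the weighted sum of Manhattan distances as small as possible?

(9, 7)

Manhattan distance separates: Σwᵢ(|x−xᵢ|+|y−yᵢ|) = Σwᵢ|x−xᵢ| + Σwᵢ|y−yᵢ|, so x and y are optimised independently as 1-D weighted medians.
Total weight W = 461; half = 230.5.
x-coordinate, sorted with cumulative weight:
  x=2 (Zone VII, w=175) cum 175
  x=9 (Zone IV, w=80) cum 255  ← median
  x=12 (Zone II, w=20) cum 275
  x=12 (Zone I, w=110) cum 385
  x=14 (Zone V, w=25) cum 410
  x=15 (Zone III, w=40) cum 450
  x=15 (Zone VI, w=11) cum 461
⇒ x* = 9
y-coordinate, sorted with cumulative weight:
  y=1 (Zone III, w=40) cum 40
  y=4 (Zone VI, w=11) cum 51
  y=4 (Zone IV, w=80) cum 131
  y=7 (Zone VII, w=175) cum 306  ← median
  y=9 (Zone II, w=20) cum 326
  y=10 (Zone I, w=110) cum 436
  y=11 (Zone V, w=25) cum 461
⇒ y* = 7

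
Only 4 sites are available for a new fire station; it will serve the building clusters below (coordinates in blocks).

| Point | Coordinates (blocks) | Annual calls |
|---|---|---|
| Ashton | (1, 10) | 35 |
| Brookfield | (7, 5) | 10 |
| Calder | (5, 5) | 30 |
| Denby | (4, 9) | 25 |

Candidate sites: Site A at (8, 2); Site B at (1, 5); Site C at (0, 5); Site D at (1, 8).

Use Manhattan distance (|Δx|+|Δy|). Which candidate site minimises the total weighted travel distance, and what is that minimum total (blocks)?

Site D, total 470 blocks

Total weighted distance at each candidate:
  Site A (8, 2): total = 1020
  Site B (1, 5): total = 530
  Site C (0, 5): total = 630
  Site D (1, 8): total = 470
Minimum is at Site D with total 470 blocks.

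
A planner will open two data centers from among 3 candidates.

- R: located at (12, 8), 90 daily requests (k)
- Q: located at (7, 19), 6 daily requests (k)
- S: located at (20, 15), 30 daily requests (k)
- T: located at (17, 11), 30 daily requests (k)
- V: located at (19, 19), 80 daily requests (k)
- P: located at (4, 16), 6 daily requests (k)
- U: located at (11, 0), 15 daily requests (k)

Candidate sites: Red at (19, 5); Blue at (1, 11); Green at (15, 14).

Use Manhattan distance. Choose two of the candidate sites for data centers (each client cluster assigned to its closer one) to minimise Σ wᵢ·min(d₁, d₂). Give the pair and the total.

{Red, Green}, total 2211

Evaluate every pair (each demand assigned to the nearer of the two):
  {Red, Green}: total = 2211
  {Blue, Green}: total = 2256
  {Red, Blue}: total = 2917
Best pair: {Red, Green} with total 2211.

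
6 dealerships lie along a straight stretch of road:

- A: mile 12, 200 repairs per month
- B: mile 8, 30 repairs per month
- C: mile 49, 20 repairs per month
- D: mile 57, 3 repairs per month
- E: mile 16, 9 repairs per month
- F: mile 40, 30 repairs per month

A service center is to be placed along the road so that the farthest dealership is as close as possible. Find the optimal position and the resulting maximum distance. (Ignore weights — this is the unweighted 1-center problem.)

location 32.5, max distance 24.5

The 1-center on a line is the midpoint of the two extreme points: leftmost at 8, rightmost at 57.
Optimal location = (8 + 57)/2 = 32.5; maximum distance = (57 − 8)/2 = 24.5.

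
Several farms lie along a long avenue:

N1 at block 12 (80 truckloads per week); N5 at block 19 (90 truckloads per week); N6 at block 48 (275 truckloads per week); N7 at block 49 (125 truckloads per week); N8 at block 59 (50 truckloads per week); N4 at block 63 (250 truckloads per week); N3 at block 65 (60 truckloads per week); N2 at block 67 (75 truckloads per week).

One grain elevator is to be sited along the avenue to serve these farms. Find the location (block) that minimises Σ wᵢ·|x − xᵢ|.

For a sum of weighted absolute distances on a line, the optimum is the weighted median (not the mean). Total weight W = 1005; half-weight = 502.5.
Sort by position and accumulate weight:
  block 12 (N1, w=80) → cum 80
  block 19 (N5, w=90) → cum 170
  block 48 (N6, w=275) → cum 445
  block 49 (N7, w=125) → cum 570  ≥ 502.5 → median here
  block 59 (N8, w=50) → cum 620
  block 63 (N4, w=250) → cum 870
  block 65 (N3, w=60) → cum 930
  block 67 (N2, w=75) → cum 1005
Optimal location: block 49.

x = 49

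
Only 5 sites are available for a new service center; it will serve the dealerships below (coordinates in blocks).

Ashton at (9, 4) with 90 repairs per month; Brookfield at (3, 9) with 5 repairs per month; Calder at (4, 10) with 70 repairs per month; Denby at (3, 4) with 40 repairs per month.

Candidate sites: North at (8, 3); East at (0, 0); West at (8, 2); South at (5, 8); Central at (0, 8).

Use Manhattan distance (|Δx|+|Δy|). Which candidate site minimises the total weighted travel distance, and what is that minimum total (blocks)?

South, total 1185 blocks

Total weighted distance at each candidate:
  North (8, 3): total = 1245
  East (0, 0): total = 2490
  West (8, 2): total = 1450
  South (5, 8): total = 1185
  Central (0, 8): total = 1890
Minimum is at South with total 1185 blocks.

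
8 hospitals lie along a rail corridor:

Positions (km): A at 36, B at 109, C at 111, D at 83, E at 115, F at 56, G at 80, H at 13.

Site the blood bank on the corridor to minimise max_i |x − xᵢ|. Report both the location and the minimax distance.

location 64, max distance 51

The 1-center on a line is the midpoint of the two extreme points: leftmost at 13, rightmost at 115.
Optimal location = (13 + 115)/2 = 64; maximum distance = (115 − 13)/2 = 51.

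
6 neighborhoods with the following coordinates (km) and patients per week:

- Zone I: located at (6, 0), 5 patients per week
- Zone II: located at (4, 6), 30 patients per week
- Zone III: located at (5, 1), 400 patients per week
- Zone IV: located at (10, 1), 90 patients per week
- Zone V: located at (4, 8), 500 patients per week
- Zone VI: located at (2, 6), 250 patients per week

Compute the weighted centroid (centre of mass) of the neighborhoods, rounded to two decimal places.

The minimiser of Σwᵢ‖p−pᵢ‖² is the weighted centroid p* = (Σwᵢpᵢ)/(Σwᵢ).
Σwᵢ = 1275.
Σwᵢxᵢ = 5·6 + 30·4 + 400·5 + 90·10 + 500·4 + 250·2 = 5550.
Σwᵢyᵢ = 5·0 + 30·6 + 400·1 + 90·1 + 500·8 + 250·6 = 6170.
x* = 5550/1275 = 4.35, y* = 6170/1275 = 4.84.

(4.35, 4.84)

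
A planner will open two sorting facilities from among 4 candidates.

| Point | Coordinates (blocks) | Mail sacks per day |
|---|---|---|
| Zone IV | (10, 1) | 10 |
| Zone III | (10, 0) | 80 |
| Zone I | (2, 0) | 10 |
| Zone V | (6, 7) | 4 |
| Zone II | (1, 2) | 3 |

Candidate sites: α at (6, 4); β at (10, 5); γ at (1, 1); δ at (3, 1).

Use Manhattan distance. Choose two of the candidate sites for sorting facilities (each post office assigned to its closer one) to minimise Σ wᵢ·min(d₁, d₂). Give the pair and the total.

{β, γ}, total 487

Evaluate every pair (each demand assigned to the nearer of the two):
  {β, γ}: total = 487
  {β, δ}: total = 493
  {α, β}: total = 553
  {α, γ}: total = 745
  {α, δ}: total = 751
  {γ, δ}: total = 769
Best pair: {β, γ} with total 487.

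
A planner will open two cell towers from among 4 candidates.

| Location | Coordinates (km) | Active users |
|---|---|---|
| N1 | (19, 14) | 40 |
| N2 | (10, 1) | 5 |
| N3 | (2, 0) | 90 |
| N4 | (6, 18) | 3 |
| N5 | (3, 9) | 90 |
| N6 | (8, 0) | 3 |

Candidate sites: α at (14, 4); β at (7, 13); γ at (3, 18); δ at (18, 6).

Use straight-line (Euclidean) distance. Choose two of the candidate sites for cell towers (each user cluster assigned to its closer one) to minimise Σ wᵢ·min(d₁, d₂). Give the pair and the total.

Evaluate every pair (each demand assigned to the nearer of the two):
  {α, β}: total = 2156.7
  {β, δ}: total = 2182.6
  {β, γ}: total = 2354.3
  {α, γ}: total = 2451.3
  {α, δ}: total = 2643.4
  {γ, δ}: total = 2761.6
Best pair: {α, β} with total 2156.7.

{α, β}, total 2156.7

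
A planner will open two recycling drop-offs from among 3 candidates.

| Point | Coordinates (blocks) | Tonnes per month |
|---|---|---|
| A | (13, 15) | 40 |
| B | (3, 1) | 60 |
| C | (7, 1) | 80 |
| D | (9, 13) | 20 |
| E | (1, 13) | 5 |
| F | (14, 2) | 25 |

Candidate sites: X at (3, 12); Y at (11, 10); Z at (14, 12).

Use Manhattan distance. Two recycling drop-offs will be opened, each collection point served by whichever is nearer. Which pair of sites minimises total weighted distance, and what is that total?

{X, Y}, total 2370

Evaluate every pair (each demand assigned to the nearer of the two):
  {X, Y}: total = 2370
  {X, Z}: total = 2405
  {Y, Z}: total = 2635
Best pair: {X, Y} with total 2370.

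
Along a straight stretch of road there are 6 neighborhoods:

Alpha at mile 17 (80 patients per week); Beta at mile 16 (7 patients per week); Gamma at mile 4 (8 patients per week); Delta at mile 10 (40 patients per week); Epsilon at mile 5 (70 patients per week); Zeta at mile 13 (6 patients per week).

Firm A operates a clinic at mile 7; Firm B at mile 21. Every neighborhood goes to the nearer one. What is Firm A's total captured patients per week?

124

The indifferent point is the midpoint (7+21)/2 = 14; neighborhoods left of it (closer to Firm A at 7) go to Firm A, those right go to Firm B.
  Gamma at 4 (w=8) → Firm A
  Epsilon at 5 (w=70) → Firm A
  Delta at 10 (w=40) → Firm A
  Zeta at 13 (w=6) → Firm A
  Beta at 16 (w=7) → Firm B
  Alpha at 17 (w=80) → Firm B
Firm A captures 124; Firm B captures 87.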